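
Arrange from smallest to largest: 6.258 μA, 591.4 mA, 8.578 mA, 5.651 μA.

6.258 μA = 0.000006258 A
591.4 mA = 0.5914 A
8.578 mA = 0.008578 A
5.651 μA = 0.000005651 A

5.651 μA < 6.258 μA < 8.578 mA < 591.4 mA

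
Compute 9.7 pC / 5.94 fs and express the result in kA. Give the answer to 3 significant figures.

1.63 kA

(9.7e-12) / (5.94e-15) = 1.633e3 A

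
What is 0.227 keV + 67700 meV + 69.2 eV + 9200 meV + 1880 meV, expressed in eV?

In eV:
  0.227 keV = 0.227 × 10³ eV = 227
  67700 meV = 67700 × 10⁻³ eV = 67.7
  69.2 eV → 69.2
  9200 meV = 9200 × 10⁻³ eV = 9.2
  1880 meV = 1880 × 10⁻³ eV = 1.88
Sum: 227 + 67.7 + 69.2 + 9.2 + 1.88 = 374.98

374.98 eV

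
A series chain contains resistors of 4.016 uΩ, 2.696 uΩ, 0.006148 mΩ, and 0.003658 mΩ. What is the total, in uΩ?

16.518 uΩ

In uΩ:
  4.016 uΩ → 4.016
  2.696 uΩ → 2.696
  0.006148 mΩ = 0.006148e3 uΩ = 6.148
  0.003658 mΩ = 0.003658e3 uΩ = 3.658
Sum: 4.016 + 2.696 + 6.148 + 3.658 = 16.518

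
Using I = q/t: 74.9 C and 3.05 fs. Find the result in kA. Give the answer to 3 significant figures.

24600000000000 kA

(74.9) / (3.05e-15) = 24.557e15 A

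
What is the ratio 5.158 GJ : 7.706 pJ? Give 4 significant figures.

669300000000000000000

(5.158 × 10⁹) / (7.706 × 10⁻¹²) = 0.66935 × 10²¹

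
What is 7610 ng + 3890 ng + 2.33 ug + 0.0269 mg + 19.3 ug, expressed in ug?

In ug:
  7610 ng = 7610 × 10^-3 ug = 7.61
  3890 ng = 3890 × 10^-3 ug = 3.89
  2.33 ug → 2.33
  0.0269 mg = 0.0269 × 10^3 ug = 26.9
  19.3 ug → 19.3
Sum: 7.61 + 3.89 + 2.33 + 26.9 + 19.3 = 60.03

60.03 ug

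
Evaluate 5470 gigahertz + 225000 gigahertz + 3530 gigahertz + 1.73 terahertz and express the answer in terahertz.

235.73 terahertz

In terahertz:
  5470 gigahertz = 5470 × 10⁻³ terahertz = 5.47
  225000 gigahertz = 225000 × 10⁻³ terahertz = 225
  3530 gigahertz = 3530 × 10⁻³ terahertz = 3.53
  1.73 terahertz → 1.73
Sum: 5.47 + 225 + 3.53 + 1.73 = 235.73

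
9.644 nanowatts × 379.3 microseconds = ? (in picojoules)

9.644 × 10⁻⁹ × 379.3 × 10⁻⁶ = 3657.9692 × 10⁻¹⁵ J

3.6579692 picojoules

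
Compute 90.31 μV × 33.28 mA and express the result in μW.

3.0055168 μW

90.31e-6 × 33.28e-3 = 3005.5168e-9 W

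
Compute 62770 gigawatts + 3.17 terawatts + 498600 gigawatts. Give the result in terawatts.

564.54 terawatts

In terawatts:
  62770 gigawatts = 62770 × 10^-3 terawatts = 62.77
  3.17 terawatts → 3.17
  498600 gigawatts = 498600 × 10^-3 terawatts = 498.6
Sum: 62.77 + 3.17 + 498.6 = 564.54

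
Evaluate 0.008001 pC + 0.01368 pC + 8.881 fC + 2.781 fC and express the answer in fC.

In fC:
  0.008001 pC = 0.008001 × 10³ fC = 8.001
  0.01368 pC = 0.01368 × 10³ fC = 13.68
  8.881 fC → 8.881
  2.781 fC → 2.781
Sum: 8.001 + 13.68 + 8.881 + 2.781 = 33.343

33.343 fC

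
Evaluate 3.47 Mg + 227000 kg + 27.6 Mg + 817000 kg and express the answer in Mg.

In Mg:
  3.47 Mg → 3.47
  227000 kg = 227000 × 10⁻³ Mg = 227
  27.6 Mg → 27.6
  817000 kg = 817000 × 10⁻³ Mg = 817
Sum: 3.47 + 227 + 27.6 + 817 = 1075.07

1075.07 Mg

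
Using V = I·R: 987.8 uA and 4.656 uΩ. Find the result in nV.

4.5991968 nV

987.8 × 10⁻⁶ × 4.656 × 10⁻⁶ = 4599.1968 × 10⁻¹² V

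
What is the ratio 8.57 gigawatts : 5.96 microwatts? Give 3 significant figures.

(8.57e9) / (5.96e-6) = 1.438e15

1440000000000000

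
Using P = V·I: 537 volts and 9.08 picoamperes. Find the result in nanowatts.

4.87596 nanowatts

537 × 9.08 × 10^-12 = 4875.96 × 10^-12 W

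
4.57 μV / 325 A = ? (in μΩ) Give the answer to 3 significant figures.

0.0141 μΩ

(4.57 × 10⁻⁶) / (325) = 0.014062 × 10⁻⁶ Ω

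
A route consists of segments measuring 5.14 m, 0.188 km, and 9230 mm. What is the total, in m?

In m:
  5.14 m → 5.14
  0.188 km = 0.188 × 10^3 m = 188
  9230 mm = 9230 × 10^-3 m = 9.23
Sum: 5.14 + 188 + 9.23 = 202.37

202.37 m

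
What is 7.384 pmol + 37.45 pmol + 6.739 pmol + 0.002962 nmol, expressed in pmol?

In pmol:
  7.384 pmol → 7.384
  37.45 pmol → 37.45
  6.739 pmol → 6.739
  0.002962 nmol = 0.002962 × 10³ pmol = 2.962
Sum: 7.384 + 37.45 + 6.739 + 2.962 = 54.535

54.535 pmol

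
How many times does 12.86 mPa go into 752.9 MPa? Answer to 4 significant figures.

(752.9 × 10^6) / (12.86 × 10^-3) = 58.546 × 10^9

58550000000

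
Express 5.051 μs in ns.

5051 ns

micro = 10^-6, nano = 10^-9; factor is 10^3.
5.051 × 10^3 = 5051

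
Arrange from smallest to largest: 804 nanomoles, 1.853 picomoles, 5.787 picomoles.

1.853 picomoles < 5.787 picomoles < 804 nanomoles

804 nanomoles = 0.000000804 moles
1.853 picomoles = 0.000000000001853 moles
5.787 picomoles = 0.000000000005787 moles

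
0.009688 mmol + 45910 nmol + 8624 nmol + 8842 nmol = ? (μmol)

In μmol:
  0.009688 mmol = 0.009688 × 10^3 μmol = 9.688
  45910 nmol = 45910 × 10^-3 μmol = 45.91
  8624 nmol = 8624 × 10^-3 μmol = 8.624
  8842 nmol = 8842 × 10^-3 μmol = 8.842
Sum: 9.688 + 45.91 + 8.624 + 8.842 = 73.064

73.064 μmol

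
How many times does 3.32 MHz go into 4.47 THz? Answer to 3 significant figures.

1350000

(4.47 × 10¹²) / (3.32 × 10⁶) = 1.346 × 10⁶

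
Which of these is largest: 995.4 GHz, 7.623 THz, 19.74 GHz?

995.4 GHz = 995400000000 Hz
7.623 THz = 7623000000000 Hz
19.74 GHz = 19740000000 Hz

7.623 THz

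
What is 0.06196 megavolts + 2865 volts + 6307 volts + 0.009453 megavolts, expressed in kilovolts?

80.585 kilovolts

In kilovolts:
  0.06196 megavolts = 0.06196e3 kilovolts = 61.96
  2865 volts = 2865e-3 kilovolts = 2.865
  6307 volts = 6307e-3 kilovolts = 6.307
  0.009453 megavolts = 0.009453e3 kilovolts = 9.453
Sum: 61.96 + 2.865 + 6.307 + 9.453 = 80.585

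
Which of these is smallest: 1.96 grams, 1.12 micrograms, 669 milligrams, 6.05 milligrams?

1.12 micrograms

1.96 grams = 1.96 grams
1.12 micrograms = 0.00000112 grams
669 milligrams = 0.669 grams
6.05 milligrams = 0.00605 grams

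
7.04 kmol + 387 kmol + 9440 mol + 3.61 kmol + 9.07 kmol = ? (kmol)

416.16 kmol

In kmol:
  7.04 kmol → 7.04
  387 kmol → 387
  9440 mol = 9440 × 10⁻³ kmol = 9.44
  3.61 kmol → 3.61
  9.07 kmol → 9.07
Sum: 7.04 + 387 + 9.44 + 3.61 + 9.07 = 416.16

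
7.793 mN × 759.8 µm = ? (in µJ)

7.793e-3 × 759.8e-6 = 5921.1214e-9 J

5.9211214 µJ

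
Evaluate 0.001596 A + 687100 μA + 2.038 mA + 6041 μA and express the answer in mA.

In mA:
  0.001596 A = 0.001596 × 10³ mA = 1.596
  687100 μA = 687100 × 10⁻³ mA = 687.1
  2.038 mA → 2.038
  6041 μA = 6041 × 10⁻³ mA = 6.041
Sum: 1.596 + 687.1 + 2.038 + 6.041 = 696.775

696.775 mA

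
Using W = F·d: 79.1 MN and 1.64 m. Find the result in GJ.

0.129724 GJ

79.1 × 10⁶ × 1.64 = 129.724 × 10⁶ J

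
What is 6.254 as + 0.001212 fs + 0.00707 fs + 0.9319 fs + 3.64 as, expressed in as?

950.076 as

In as:
  6.254 as → 6.254
  0.001212 fs = 0.001212 × 10^3 as = 1.212
  0.00707 fs = 0.00707 × 10^3 as = 7.07
  0.9319 fs = 0.9319 × 10^3 as = 931.9
  3.64 as → 3.64
Sum: 6.254 + 1.212 + 7.07 + 931.9 + 3.64 = 950.076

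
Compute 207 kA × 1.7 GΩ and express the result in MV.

351900000 MV

207 × 10³ × 1.7 × 10⁹ = 351.9 × 10¹² V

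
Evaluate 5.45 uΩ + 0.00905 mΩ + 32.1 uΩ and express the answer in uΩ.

46.6 uΩ

In uΩ:
  5.45 uΩ → 5.45
  0.00905 mΩ = 0.00905 × 10^3 uΩ = 9.05
  32.1 uΩ → 32.1
Sum: 5.45 + 9.05 + 32.1 = 46.6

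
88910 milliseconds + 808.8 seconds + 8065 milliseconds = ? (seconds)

905.775 seconds

In seconds:
  88910 milliseconds = 88910e-3 seconds = 88.91
  808.8 seconds → 808.8
  8065 milliseconds = 8065e-3 seconds = 8.065
Sum: 88.91 + 808.8 + 8.065 = 905.775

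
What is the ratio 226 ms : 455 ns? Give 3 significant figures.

(226 × 10^-3) / (455 × 10^-9) = 0.4967 × 10^6

497000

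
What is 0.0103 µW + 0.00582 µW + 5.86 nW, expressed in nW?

21.98 nW

In nW:
  0.0103 µW = 0.0103 × 10³ nW = 10.3
  0.00582 µW = 0.00582 × 10³ nW = 5.82
  5.86 nW → 5.86
Sum: 10.3 + 5.82 + 5.86 = 21.98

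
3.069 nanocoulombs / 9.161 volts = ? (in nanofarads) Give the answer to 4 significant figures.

(3.069 × 10^-9) / (9.161) = 0.335007 × 10^-9 F

0.3350 nanofarads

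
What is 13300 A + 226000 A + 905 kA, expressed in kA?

In kA:
  13300 A = 13300 × 10⁻³ kA = 13.3
  226000 A = 226000 × 10⁻³ kA = 226
  905 kA → 905
Sum: 13.3 + 226 + 905 = 1144.3

1144.3 kA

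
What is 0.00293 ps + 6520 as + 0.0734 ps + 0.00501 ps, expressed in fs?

In fs:
  0.00293 ps = 0.00293 × 10³ fs = 2.93
  6520 as = 6520 × 10⁻³ fs = 6.52
  0.0734 ps = 0.0734 × 10³ fs = 73.4
  0.00501 ps = 0.00501 × 10³ fs = 5.01
Sum: 2.93 + 6.52 + 73.4 + 5.01 = 87.86

87.86 fs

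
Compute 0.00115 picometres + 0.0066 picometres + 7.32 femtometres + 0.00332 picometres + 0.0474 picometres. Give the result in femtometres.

In femtometres:
  0.00115 picometres = 0.00115e3 femtometres = 1.15
  0.0066 picometres = 0.0066e3 femtometres = 6.6
  7.32 femtometres → 7.32
  0.00332 picometres = 0.00332e3 femtometres = 3.32
  0.0474 picometres = 0.0474e3 femtometres = 47.4
Sum: 1.15 + 6.6 + 7.32 + 3.32 + 47.4 = 65.79

65.79 femtometres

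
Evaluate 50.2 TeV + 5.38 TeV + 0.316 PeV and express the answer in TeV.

In TeV:
  50.2 TeV → 50.2
  5.38 TeV → 5.38
  0.316 PeV = 0.316e3 TeV = 316
Sum: 50.2 + 5.38 + 316 = 371.58

371.58 TeV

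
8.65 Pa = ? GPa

(no prefix) = 10^0, giga = 10^9; factor is 10^-9.
8.65 × 10^-9 = 0.00000000865

0.00000000865 GPa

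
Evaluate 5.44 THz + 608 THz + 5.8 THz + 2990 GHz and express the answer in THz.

In THz:
  5.44 THz → 5.44
  608 THz → 608
  5.8 THz → 5.8
  2990 GHz = 2990 × 10⁻³ THz = 2.99
Sum: 5.44 + 608 + 5.8 + 2.99 = 622.23

622.23 THz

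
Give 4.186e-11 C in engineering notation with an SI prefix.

41.86 pC

= 41.86e-12 C; 1e-12 is pico.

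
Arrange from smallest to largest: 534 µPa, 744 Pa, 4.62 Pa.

534 µPa = 0.000534 Pa
744 Pa = 744 Pa
4.62 Pa = 4.62 Pa

534 µPa < 4.62 Pa < 744 Pa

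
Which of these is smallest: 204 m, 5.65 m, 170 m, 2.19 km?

5.65 m

204 m = 204 m
5.65 m = 5.65 m
170 m = 170 m
2.19 km = 2190 m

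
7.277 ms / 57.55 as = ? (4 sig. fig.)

126400000000000

(7.277e-3) / (57.55e-18) = 0.12645e15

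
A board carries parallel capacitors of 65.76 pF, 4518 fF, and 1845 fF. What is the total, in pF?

In pF:
  65.76 pF → 65.76
  4518 fF = 4518 × 10^-3 pF = 4.518
  1845 fF = 1845 × 10^-3 pF = 1.845
Sum: 65.76 + 4.518 + 1.845 = 72.123

72.123 pF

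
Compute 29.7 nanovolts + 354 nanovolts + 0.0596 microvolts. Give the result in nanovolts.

443.3 nanovolts

In nanovolts:
  29.7 nanovolts → 29.7
  354 nanovolts → 354
  0.0596 microvolts = 0.0596 × 10³ nanovolts = 59.6
Sum: 29.7 + 354 + 59.6 = 443.3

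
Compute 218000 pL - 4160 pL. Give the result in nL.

213.84 nL

In nL:
  218000 pL = 218000 × 10^-3 nL = 218
  4160 pL = 4160 × 10^-3 nL = 4.16
Difference: 218 - 4.16 = 213.84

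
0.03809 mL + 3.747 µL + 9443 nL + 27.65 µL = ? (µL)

78.93 µL

In µL:
  0.03809 mL = 0.03809e3 µL = 38.09
  3.747 µL → 3.747
  9443 nL = 9443e-3 µL = 9.443
  27.65 µL → 27.65
Sum: 38.09 + 3.747 + 9.443 + 27.65 = 78.93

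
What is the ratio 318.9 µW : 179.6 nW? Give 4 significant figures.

1776

(318.9 × 10^-6) / (179.6 × 10^-9) = 1.7756 × 10^3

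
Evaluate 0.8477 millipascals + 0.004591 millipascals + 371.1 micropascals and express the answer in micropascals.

1223.391 micropascals

In micropascals:
  0.8477 millipascals = 0.8477 × 10^3 micropascals = 847.7
  0.004591 millipascals = 0.004591 × 10^3 micropascals = 4.591
  371.1 micropascals → 371.1
Sum: 847.7 + 4.591 + 371.1 = 1223.391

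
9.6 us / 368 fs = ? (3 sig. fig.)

26100000

(9.6e-6) / (368e-15) = 0.02609e9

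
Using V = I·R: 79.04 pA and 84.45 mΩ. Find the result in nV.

0.006674928 nV

79.04 × 10^-12 × 84.45 × 10^-3 = 6674.928 × 10^-15 V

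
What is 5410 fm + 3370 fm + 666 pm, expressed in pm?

674.78 pm

In pm:
  5410 fm = 5410e-3 pm = 5.41
  3370 fm = 3370e-3 pm = 3.37
  666 pm → 666
Sum: 5.41 + 3.37 + 666 = 674.78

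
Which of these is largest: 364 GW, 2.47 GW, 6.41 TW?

364 GW = 364000000000 W
2.47 GW = 2470000000 W
6.41 TW = 6410000000000 W

6.41 TW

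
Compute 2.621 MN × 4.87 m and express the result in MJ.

12.76427 MJ

2.621 × 10^6 × 4.87 = 12.76427 × 10^6 J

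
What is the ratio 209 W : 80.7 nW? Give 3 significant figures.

(209) / (80.7e-9) = 2.59e9

2590000000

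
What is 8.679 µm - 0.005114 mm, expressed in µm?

3.565 µm

In µm:
  8.679 µm → 8.679
  0.005114 mm = 0.005114 × 10³ µm = 5.114
Difference: 8.679 - 5.114 = 3.565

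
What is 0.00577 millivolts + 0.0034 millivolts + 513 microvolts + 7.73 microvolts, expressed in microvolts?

In microvolts:
  0.00577 millivolts = 0.00577e3 microvolts = 5.77
  0.0034 millivolts = 0.0034e3 microvolts = 3.4
  513 microvolts → 513
  7.73 microvolts → 7.73
Sum: 5.77 + 3.4 + 513 + 7.73 = 529.9

529.9 microvolts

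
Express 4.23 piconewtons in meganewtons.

0.00000000000000000423 meganewtons

pico = 10^-12, mega = 10^6; factor is 10^-18.
4.23 × 10^-18 = 0.00000000000000000423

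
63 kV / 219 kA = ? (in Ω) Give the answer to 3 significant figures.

(63e3) / (219e3) = 0.28767 Ω

0.288 Ω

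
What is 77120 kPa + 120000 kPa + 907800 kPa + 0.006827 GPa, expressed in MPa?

1111.747 MPa

In MPa:
  77120 kPa = 77120 × 10^-3 MPa = 77.12
  120000 kPa = 120000 × 10^-3 MPa = 120
  907800 kPa = 907800 × 10^-3 MPa = 907.8
  0.006827 GPa = 0.006827 × 10^3 MPa = 6.827
Sum: 77.12 + 120 + 907.8 + 6.827 = 1111.747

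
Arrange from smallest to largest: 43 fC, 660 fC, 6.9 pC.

43 fC < 660 fC < 6.9 pC

43 fC = 0.000000000000043 C
660 fC = 0.00000000000066 C
6.9 pC = 0.0000000000069 C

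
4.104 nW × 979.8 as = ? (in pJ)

4.104e-9 × 979.8e-18 = 4021.0992e-27 J

0.0000000000040210992 pJ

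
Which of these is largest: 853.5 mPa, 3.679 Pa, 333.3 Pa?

853.5 mPa = 0.8535 Pa
3.679 Pa = 3.679 Pa
333.3 Pa = 333.3 Pa

333.3 Pa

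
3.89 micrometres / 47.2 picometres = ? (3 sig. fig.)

82400

(3.89 × 10^-6) / (47.2 × 10^-12) = 0.08242 × 10^6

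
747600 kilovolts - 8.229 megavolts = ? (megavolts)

In megavolts:
  747600 kilovolts = 747600e-3 megavolts = 747.6
  8.229 megavolts → 8.229
Difference: 747.6 - 8.229 = 739.371

739.371 megavolts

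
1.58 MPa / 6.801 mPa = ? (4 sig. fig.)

232300000

(1.58 × 10^6) / (6.801 × 10^-3) = 0.23232 × 10^9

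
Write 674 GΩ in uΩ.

674000000000000000 uΩ

giga = 10⁹, micro = 10⁻⁶; factor is 10¹⁵.
674 × 10¹⁵ = 674000000000000000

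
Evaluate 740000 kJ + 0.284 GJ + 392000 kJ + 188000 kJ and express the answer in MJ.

1604 MJ

In MJ:
  740000 kJ = 740000 × 10⁻³ MJ = 740
  0.284 GJ = 0.284 × 10³ MJ = 284
  392000 kJ = 392000 × 10⁻³ MJ = 392
  188000 kJ = 188000 × 10⁻³ MJ = 188
Sum: 740 + 284 + 392 + 188 = 1604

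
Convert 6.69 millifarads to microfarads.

milli = 1e-3, micro = 1e-6; factor is 1e3.
6.69 × 1e3 = 6690

6690 microfarads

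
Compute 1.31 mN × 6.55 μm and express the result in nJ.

1.31 × 10⁻³ × 6.55 × 10⁻⁶ = 8.5805 × 10⁻⁹ J

8.5805 nJ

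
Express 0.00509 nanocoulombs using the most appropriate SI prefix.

= 5.09 × 10⁻¹² coulombs; 10⁻¹² is pico.

5.09 picocoulombs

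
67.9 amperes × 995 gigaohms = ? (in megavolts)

67.9 × 995 × 10⁹ = 67560.5 × 10⁹ V

67560500 megavolts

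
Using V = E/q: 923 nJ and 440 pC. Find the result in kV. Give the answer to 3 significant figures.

(923 × 10^-9) / (440 × 10^-12) = 2.0977 × 10^3 V

2.10 kV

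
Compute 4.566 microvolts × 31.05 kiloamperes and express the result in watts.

0.1417743 watts

4.566 × 10^-6 × 31.05 × 10^3 = 141.7743 × 10^-3 W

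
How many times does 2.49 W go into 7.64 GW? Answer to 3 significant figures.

(7.64 × 10^9) / (2.49) = 3.068 × 10^9

3070000000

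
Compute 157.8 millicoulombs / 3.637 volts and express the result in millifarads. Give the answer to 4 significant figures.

43.39 millifarads

(157.8e-3) / (3.637) = 43.3874e-3 F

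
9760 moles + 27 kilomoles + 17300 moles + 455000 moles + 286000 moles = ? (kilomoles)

795.06 kilomoles

In kilomoles:
  9760 moles = 9760e-3 kilomoles = 9.76
  27 kilomoles → 27
  17300 moles = 17300e-3 kilomoles = 17.3
  455000 moles = 455000e-3 kilomoles = 455
  286000 moles = 286000e-3 kilomoles = 286
Sum: 9.76 + 27 + 17.3 + 455 + 286 = 795.06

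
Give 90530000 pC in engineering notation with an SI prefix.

= 90.53e-6 C; 1e-6 is micro.

90.53 μC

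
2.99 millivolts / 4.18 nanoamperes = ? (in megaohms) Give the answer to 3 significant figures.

(2.99 × 10⁻³) / (4.18 × 10⁻⁹) = 0.71531 × 10⁶ Ω

0.715 megaohms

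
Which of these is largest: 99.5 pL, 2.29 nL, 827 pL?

2.29 nL

99.5 pL = 0.0000000000995 L
2.29 nL = 0.00000000229 L
827 pL = 0.000000000827 L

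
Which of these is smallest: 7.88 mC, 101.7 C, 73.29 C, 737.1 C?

7.88 mC

7.88 mC = 0.00788 C
101.7 C = 101.7 C
73.29 C = 73.29 C
737.1 C = 737.1 C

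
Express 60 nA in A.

0.00000006 A

nano = 1e-9, (no prefix) = 1e0; factor is 1e-9.
60 × 1e-9 = 0.00000006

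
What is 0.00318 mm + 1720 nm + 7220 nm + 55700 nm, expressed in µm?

In µm:
  0.00318 mm = 0.00318 × 10^3 µm = 3.18
  1720 nm = 1720 × 10^-3 µm = 1.72
  7220 nm = 7220 × 10^-3 µm = 7.22
  55700 nm = 55700 × 10^-3 µm = 55.7
Sum: 3.18 + 1.72 + 7.22 + 55.7 = 67.82

67.82 µm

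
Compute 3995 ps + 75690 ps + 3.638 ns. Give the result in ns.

In ns:
  3995 ps = 3995 × 10^-3 ns = 3.995
  75690 ps = 75690 × 10^-3 ns = 75.69
  3.638 ns → 3.638
Sum: 3.995 + 75.69 + 3.638 = 83.323

83.323 ns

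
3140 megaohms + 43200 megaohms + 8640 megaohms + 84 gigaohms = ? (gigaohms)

138.98 gigaohms

In gigaohms:
  3140 megaohms = 3140 × 10⁻³ gigaohms = 3.14
  43200 megaohms = 43200 × 10⁻³ gigaohms = 43.2
  8640 megaohms = 8640 × 10⁻³ gigaohms = 8.64
  84 gigaohms → 84
Sum: 3.14 + 43.2 + 8.64 + 84 = 138.98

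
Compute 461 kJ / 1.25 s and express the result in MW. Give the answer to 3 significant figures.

(461 × 10³) / (1.25) = 368.8 × 10³ W

0.369 MW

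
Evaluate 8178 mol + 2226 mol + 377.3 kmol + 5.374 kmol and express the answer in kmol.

In kmol:
  8178 mol = 8178 × 10⁻³ kmol = 8.178
  2226 mol = 2226 × 10⁻³ kmol = 2.226
  377.3 kmol → 377.3
  5.374 kmol → 5.374
Sum: 8.178 + 2.226 + 377.3 + 5.374 = 393.078

393.078 kmol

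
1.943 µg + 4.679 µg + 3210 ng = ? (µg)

In µg:
  1.943 µg → 1.943
  4.679 µg → 4.679
  3210 ng = 3210e-3 µg = 3.21
Sum: 1.943 + 4.679 + 3.21 = 9.832

9.832 µg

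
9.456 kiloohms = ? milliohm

kilo = 1e3, milli = 1e-3; factor is 1e6.
9.456 × 1e6 = 9456000

9456000 milliohms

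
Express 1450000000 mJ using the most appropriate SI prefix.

= 1.45e6 J; 1e6 is mega.

1.45 MJ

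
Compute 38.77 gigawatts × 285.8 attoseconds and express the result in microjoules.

38.77e9 × 285.8e-18 = 11080.466e-9 J

11.080466 microjoules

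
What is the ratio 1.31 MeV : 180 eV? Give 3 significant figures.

7280

(1.31 × 10^6) / (180) = 0.007278 × 10^6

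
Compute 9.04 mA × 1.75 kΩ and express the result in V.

9.04e-3 × 1.75e3 = 15.82 V

15.82 V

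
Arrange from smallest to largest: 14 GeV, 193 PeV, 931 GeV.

14 GeV = 14000000000 eV
193 PeV = 193000000000000000 eV
931 GeV = 931000000000 eV

14 GeV < 931 GeV < 193 PeV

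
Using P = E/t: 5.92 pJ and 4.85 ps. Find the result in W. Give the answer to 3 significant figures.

(5.92e-12) / (4.85e-12) = 1.2206 W

1.22 W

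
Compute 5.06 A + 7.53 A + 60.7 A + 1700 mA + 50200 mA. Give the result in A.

125.19 A

In A:
  5.06 A → 5.06
  7.53 A → 7.53
  60.7 A → 60.7
  1700 mA = 1700e-3 A = 1.7
  50200 mA = 50200e-3 A = 50.2
Sum: 5.06 + 7.53 + 60.7 + 1.7 + 50.2 = 125.19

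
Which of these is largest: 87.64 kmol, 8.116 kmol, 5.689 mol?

87.64 kmol

87.64 kmol = 87640 mol
8.116 kmol = 8116 mol
5.689 mol = 5.689 mol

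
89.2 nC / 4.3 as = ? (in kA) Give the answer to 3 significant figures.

(89.2e-9) / (4.3e-18) = 20.744e9 A

20700000 kA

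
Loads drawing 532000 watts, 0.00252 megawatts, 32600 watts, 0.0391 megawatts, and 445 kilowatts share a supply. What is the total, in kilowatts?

1051.22 kilowatts

In kilowatts:
  532000 watts = 532000 × 10⁻³ kilowatts = 532
  0.00252 megawatts = 0.00252 × 10³ kilowatts = 2.52
  32600 watts = 32600 × 10⁻³ kilowatts = 32.6
  0.0391 megawatts = 0.0391 × 10³ kilowatts = 39.1
  445 kilowatts → 445
Sum: 532 + 2.52 + 32.6 + 39.1 + 445 = 1051.22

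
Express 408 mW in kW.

milli = 10^-3, kilo = 10^3; factor is 10^-6.
408 × 10^-6 = 0.000408

0.000408 kW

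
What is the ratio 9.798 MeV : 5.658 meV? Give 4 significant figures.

(9.798e6) / (5.658e-3) = 1.7317e9

1732000000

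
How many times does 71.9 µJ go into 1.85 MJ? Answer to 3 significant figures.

(1.85e6) / (71.9e-6) = 0.02573e12

25700000000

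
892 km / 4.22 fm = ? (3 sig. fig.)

211000000000000000000

(892e3) / (4.22e-15) = 211.4e18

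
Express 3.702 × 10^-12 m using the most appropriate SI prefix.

3.702 pm

= 3.702 × 10^-12 m; 10^-12 is pico.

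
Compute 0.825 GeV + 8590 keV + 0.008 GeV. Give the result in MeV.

In MeV:
  0.825 GeV = 0.825e3 MeV = 825
  8590 keV = 8590e-3 MeV = 8.59
  0.008 GeV = 0.008e3 MeV = 8
Sum: 825 + 8.59 + 8 = 841.59

841.59 MeV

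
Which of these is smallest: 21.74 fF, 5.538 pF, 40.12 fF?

21.74 fF = 0.00000000000002174 F
5.538 pF = 0.000000000005538 F
40.12 fF = 0.00000000000004012 F

21.74 fF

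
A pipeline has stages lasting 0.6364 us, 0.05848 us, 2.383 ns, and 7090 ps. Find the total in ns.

In ns:
  0.6364 us = 0.6364 × 10³ ns = 636.4
  0.05848 us = 0.05848 × 10³ ns = 58.48
  2.383 ns → 2.383
  7090 ps = 7090 × 10⁻³ ns = 7.09
Sum: 636.4 + 58.48 + 2.383 + 7.09 = 704.353

704.353 ns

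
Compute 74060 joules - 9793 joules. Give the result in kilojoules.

In kilojoules:
  74060 joules = 74060e-3 kilojoules = 74.06
  9793 joules = 9793e-3 kilojoules = 9.793
Difference: 74.06 - 9.793 = 64.267

64.267 kilojoules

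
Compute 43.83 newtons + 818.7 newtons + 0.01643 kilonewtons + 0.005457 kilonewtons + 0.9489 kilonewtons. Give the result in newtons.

1833.317 newtons

In newtons:
  43.83 newtons → 43.83
  818.7 newtons → 818.7
  0.01643 kilonewtons = 0.01643 × 10³ newtons = 16.43
  0.005457 kilonewtons = 0.005457 × 10³ newtons = 5.457
  0.9489 kilonewtons = 0.9489 × 10³ newtons = 948.9
Sum: 43.83 + 818.7 + 16.43 + 5.457 + 948.9 = 1833.317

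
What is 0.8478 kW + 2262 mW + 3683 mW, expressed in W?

In W:
  0.8478 kW = 0.8478e3 W = 847.8
  2262 mW = 2262e-3 W = 2.262
  3683 mW = 3683e-3 W = 3.683
Sum: 847.8 + 2.262 + 3.683 = 853.745

853.745 W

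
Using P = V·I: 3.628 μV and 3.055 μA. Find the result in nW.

0.01108354 nW

3.628 × 10^-6 × 3.055 × 10^-6 = 11.08354 × 10^-12 W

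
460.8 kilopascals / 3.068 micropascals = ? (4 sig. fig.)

150200000000

(460.8 × 10^3) / (3.068 × 10^-6) = 150.2 × 10^9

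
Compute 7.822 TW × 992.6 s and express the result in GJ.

7764117.2 GJ

7.822 × 10^12 × 992.6 = 7764.1172 × 10^12 J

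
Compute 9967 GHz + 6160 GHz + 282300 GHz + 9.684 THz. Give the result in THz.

308.111 THz

In THz:
  9967 GHz = 9967 × 10⁻³ THz = 9.967
  6160 GHz = 6160 × 10⁻³ THz = 6.16
  282300 GHz = 282300 × 10⁻³ THz = 282.3
  9.684 THz → 9.684
Sum: 9.967 + 6.16 + 282.3 + 9.684 = 308.111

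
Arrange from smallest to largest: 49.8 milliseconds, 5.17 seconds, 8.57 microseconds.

49.8 milliseconds = 0.0498 seconds
5.17 seconds = 5.17 seconds
8.57 microseconds = 0.00000857 seconds

8.57 microseconds < 49.8 milliseconds < 5.17 seconds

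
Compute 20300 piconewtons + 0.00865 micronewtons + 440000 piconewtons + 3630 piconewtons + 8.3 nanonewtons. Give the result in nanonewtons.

In nanonewtons:
  20300 piconewtons = 20300 × 10⁻³ nanonewtons = 20.3
  0.00865 micronewtons = 0.00865 × 10³ nanonewtons = 8.65
  440000 piconewtons = 440000 × 10⁻³ nanonewtons = 440
  3630 piconewtons = 3630 × 10⁻³ nanonewtons = 3.63
  8.3 nanonewtons → 8.3
Sum: 20.3 + 8.65 + 440 + 3.63 + 8.3 = 480.88

480.88 nanonewtons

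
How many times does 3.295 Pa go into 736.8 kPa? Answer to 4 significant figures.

(736.8 × 10^3) / (3.295) = 223.61 × 10^3

223600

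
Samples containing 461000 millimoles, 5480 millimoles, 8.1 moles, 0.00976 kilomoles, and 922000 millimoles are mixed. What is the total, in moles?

1406.34 moles

In moles:
  461000 millimoles = 461000 × 10^-3 moles = 461
  5480 millimoles = 5480 × 10^-3 moles = 5.48
  8.1 moles → 8.1
  0.00976 kilomoles = 0.00976 × 10^3 moles = 9.76
  922000 millimoles = 922000 × 10^-3 moles = 922
Sum: 461 + 5.48 + 8.1 + 9.76 + 922 = 1406.34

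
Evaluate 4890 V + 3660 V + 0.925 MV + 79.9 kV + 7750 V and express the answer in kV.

In kV:
  4890 V = 4890e-3 kV = 4.89
  3660 V = 3660e-3 kV = 3.66
  0.925 MV = 0.925e3 kV = 925
  79.9 kV → 79.9
  7750 V = 7750e-3 kV = 7.75
Sum: 4.89 + 3.66 + 925 + 79.9 + 7.75 = 1021.2

1021.2 kV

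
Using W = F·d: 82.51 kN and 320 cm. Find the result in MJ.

0.264032 MJ

82.51 × 10^3 × 320 × 10^-2 = 26403.2 × 10^1 J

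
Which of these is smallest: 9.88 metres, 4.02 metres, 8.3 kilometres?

4.02 metres

9.88 metres = 9.88 metres
4.02 metres = 4.02 metres
8.3 kilometres = 8300 metres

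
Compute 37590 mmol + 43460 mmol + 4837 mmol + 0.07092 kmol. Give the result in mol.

156.807 mol

In mol:
  37590 mmol = 37590e-3 mol = 37.59
  43460 mmol = 43460e-3 mol = 43.46
  4837 mmol = 4837e-3 mol = 4.837
  0.07092 kmol = 0.07092e3 mol = 70.92
Sum: 37.59 + 43.46 + 4.837 + 70.92 = 156.807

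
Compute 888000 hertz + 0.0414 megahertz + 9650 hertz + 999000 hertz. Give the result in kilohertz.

1938.05 kilohertz

In kilohertz:
  888000 hertz = 888000 × 10^-3 kilohertz = 888
  0.0414 megahertz = 0.0414 × 10^3 kilohertz = 41.4
  9650 hertz = 9650 × 10^-3 kilohertz = 9.65
  999000 hertz = 999000 × 10^-3 kilohertz = 999
Sum: 888 + 41.4 + 9.65 + 999 = 1938.05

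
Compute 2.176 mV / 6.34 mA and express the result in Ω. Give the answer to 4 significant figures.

0.3432 Ω

(2.176 × 10⁻³) / (6.34 × 10⁻³) = 0.343218 Ω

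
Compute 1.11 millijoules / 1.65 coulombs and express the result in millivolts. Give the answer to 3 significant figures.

(1.11 × 10⁻³) / (1.65) = 0.67273 × 10⁻³ V

0.673 millivolts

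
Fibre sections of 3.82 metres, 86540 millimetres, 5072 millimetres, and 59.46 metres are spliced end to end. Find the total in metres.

In metres:
  3.82 metres → 3.82
  86540 millimetres = 86540e-3 metres = 86.54
  5072 millimetres = 5072e-3 metres = 5.072
  59.46 metres → 59.46
Sum: 3.82 + 86.54 + 5.072 + 59.46 = 154.892

154.892 metres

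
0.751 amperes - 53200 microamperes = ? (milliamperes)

697.8 milliamperes

In milliamperes:
  0.751 amperes = 0.751 × 10³ milliamperes = 751
  53200 microamperes = 53200 × 10⁻³ milliamperes = 53.2
Difference: 751 - 53.2 = 697.8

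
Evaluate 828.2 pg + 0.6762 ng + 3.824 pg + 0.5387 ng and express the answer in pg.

2046.924 pg

In pg:
  828.2 pg → 828.2
  0.6762 ng = 0.6762 × 10³ pg = 676.2
  3.824 pg → 3.824
  0.5387 ng = 0.5387 × 10³ pg = 538.7
Sum: 828.2 + 676.2 + 3.824 + 538.7 = 2046.924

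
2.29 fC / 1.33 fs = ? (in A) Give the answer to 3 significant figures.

(2.29 × 10⁻¹⁵) / (1.33 × 10⁻¹⁵) = 1.7218 A

1.72 A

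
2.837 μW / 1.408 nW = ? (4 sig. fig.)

(2.837 × 10^-6) / (1.408 × 10^-9) = 2.0149 × 10^3

2015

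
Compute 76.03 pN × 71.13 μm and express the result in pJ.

76.03 × 10^-12 × 71.13 × 10^-6 = 5408.0139 × 10^-18 J

0.0054080139 pJ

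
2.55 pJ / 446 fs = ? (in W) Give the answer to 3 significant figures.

(2.55 × 10⁻¹²) / (446 × 10⁻¹⁵) = 0.0057175 × 10³ W

5.72 W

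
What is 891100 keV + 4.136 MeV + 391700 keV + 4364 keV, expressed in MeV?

In MeV:
  891100 keV = 891100 × 10^-3 MeV = 891.1
  4.136 MeV → 4.136
  391700 keV = 391700 × 10^-3 MeV = 391.7
  4364 keV = 4364 × 10^-3 MeV = 4.364
Sum: 891.1 + 4.136 + 391.7 + 4.364 = 1291.3

1291.3 MeV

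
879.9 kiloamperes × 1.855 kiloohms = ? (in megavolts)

879.9 × 10^3 × 1.855 × 10^3 = 1632.2145 × 10^6 V

1632.2145 megavolts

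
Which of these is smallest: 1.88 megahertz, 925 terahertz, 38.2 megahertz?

1.88 megahertz = 1880000 hertz
925 terahertz = 925000000000000 hertz
38.2 megahertz = 38200000 hertz

1.88 megahertz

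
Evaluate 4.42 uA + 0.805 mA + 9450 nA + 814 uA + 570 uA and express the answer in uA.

2202.87 uA

In uA:
  4.42 uA → 4.42
  0.805 mA = 0.805e3 uA = 805
  9450 nA = 9450e-3 uA = 9.45
  814 uA → 814
  570 uA → 570
Sum: 4.42 + 805 + 9.45 + 814 + 570 = 2202.87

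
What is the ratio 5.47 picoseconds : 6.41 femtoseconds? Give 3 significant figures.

(5.47 × 10^-12) / (6.41 × 10^-15) = 0.8534 × 10^3

853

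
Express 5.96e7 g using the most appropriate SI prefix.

= 59.6e6 g; 1e6 is mega.

59.6 Mg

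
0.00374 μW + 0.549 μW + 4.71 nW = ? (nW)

557.45 nW

In nW:
  0.00374 μW = 0.00374 × 10³ nW = 3.74
  0.549 μW = 0.549 × 10³ nW = 549
  4.71 nW → 4.71
Sum: 3.74 + 549 + 4.71 = 557.45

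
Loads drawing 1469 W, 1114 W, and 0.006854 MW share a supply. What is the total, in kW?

9.437 kW

In kW:
  1469 W = 1469 × 10^-3 kW = 1.469
  1114 W = 1114 × 10^-3 kW = 1.114
  0.006854 MW = 0.006854 × 10^3 kW = 6.854
Sum: 1.469 + 1.114 + 6.854 = 9.437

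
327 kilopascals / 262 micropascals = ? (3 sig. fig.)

1250000000

(327e3) / (262e-6) = 1.248e9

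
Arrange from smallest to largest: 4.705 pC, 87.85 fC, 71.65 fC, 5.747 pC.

4.705 pC = 0.000000000004705 C
87.85 fC = 0.00000000000008785 C
71.65 fC = 0.00000000000007165 C
5.747 pC = 0.000000000005747 C

71.65 fC < 87.85 fC < 4.705 pC < 5.747 pC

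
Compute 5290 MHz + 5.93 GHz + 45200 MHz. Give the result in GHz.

56.42 GHz

In GHz:
  5290 MHz = 5290e-3 GHz = 5.29
  5.93 GHz → 5.93
  45200 MHz = 45200e-3 GHz = 45.2
Sum: 5.29 + 5.93 + 45.2 = 56.42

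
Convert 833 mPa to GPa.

0.000000000833 GPa

milli = 10^-3, giga = 10^9; factor is 10^-12.
833 × 10^-12 = 0.000000000833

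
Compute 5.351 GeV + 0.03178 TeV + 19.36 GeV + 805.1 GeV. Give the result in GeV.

In GeV:
  5.351 GeV → 5.351
  0.03178 TeV = 0.03178 × 10^3 GeV = 31.78
  19.36 GeV → 19.36
  805.1 GeV → 805.1
Sum: 5.351 + 31.78 + 19.36 + 805.1 = 861.591

861.591 GeV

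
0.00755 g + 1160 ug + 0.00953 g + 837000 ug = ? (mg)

In mg:
  0.00755 g = 0.00755 × 10³ mg = 7.55
  1160 ug = 1160 × 10⁻³ mg = 1.16
  0.00953 g = 0.00953 × 10³ mg = 9.53
  837000 ug = 837000 × 10⁻³ mg = 837
Sum: 7.55 + 1.16 + 9.53 + 837 = 855.24

855.24 mg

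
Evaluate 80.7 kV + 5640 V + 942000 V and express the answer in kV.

In kV:
  80.7 kV → 80.7
  5640 V = 5640 × 10^-3 kV = 5.64
  942000 V = 942000 × 10^-3 kV = 942
Sum: 80.7 + 5.64 + 942 = 1028.34

1028.34 kV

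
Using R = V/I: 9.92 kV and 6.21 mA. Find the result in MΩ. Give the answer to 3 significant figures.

1.60 MΩ

(9.92e3) / (6.21e-3) = 1.5974e6 Ω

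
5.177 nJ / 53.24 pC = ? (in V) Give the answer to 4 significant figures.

(5.177 × 10^-9) / (53.24 × 10^-12) = 0.0972389 × 10^3 V

97.24 V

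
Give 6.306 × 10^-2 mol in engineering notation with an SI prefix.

63.06 mmol

= 63.06 × 10^-3 mol; 10^-3 is milli.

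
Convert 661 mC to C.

0.661 C

milli = 10^-3, (no prefix) = 10^0; factor is 10^-3.
661 × 10^-3 = 0.661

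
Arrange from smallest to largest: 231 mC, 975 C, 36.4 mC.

231 mC = 0.231 C
975 C = 975 C
36.4 mC = 0.0364 C

36.4 mC < 231 mC < 975 C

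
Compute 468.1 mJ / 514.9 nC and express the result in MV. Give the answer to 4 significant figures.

0.9091 MV

(468.1 × 10^-3) / (514.9 × 10^-9) = 0.909109 × 10^6 V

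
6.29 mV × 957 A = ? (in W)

6.29 × 10^-3 × 957 = 6019.53 × 10^-3 W

6.01953 W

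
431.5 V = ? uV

(no prefix) = 10^0, micro = 10^-6; factor is 10^6.
431.5 × 10^6 = 431500000

431500000 uV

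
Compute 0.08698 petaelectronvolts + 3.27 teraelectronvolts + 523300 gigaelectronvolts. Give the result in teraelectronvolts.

613.55 teraelectronvolts

In teraelectronvolts:
  0.08698 petaelectronvolts = 0.08698e3 teraelectronvolts = 86.98
  3.27 teraelectronvolts → 3.27
  523300 gigaelectronvolts = 523300e-3 teraelectronvolts = 523.3
Sum: 86.98 + 3.27 + 523.3 = 613.55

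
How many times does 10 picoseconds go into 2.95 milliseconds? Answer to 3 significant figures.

295000000

(2.95 × 10⁻³) / (10 × 10⁻¹²) = 0.295 × 10⁹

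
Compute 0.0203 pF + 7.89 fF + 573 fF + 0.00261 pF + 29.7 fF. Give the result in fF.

In fF:
  0.0203 pF = 0.0203 × 10³ fF = 20.3
  7.89 fF → 7.89
  573 fF → 573
  0.00261 pF = 0.00261 × 10³ fF = 2.61
  29.7 fF → 29.7
Sum: 20.3 + 7.89 + 573 + 2.61 + 29.7 = 633.5

633.5 fF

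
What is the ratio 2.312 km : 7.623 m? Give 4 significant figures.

(2.312 × 10^3) / (7.623) = 0.30329 × 10^3

303.3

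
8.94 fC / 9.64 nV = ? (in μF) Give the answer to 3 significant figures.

(8.94 × 10^-15) / (9.64 × 10^-9) = 0.92739 × 10^-6 F

0.927 μF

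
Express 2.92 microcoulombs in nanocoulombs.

micro = 10^-6, nano = 10^-9; factor is 10^3.
2.92 × 10^3 = 2920

2920 nanocoulombs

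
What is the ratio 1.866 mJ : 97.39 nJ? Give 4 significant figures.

(1.866e-3) / (97.39e-9) = 0.01916e6

19160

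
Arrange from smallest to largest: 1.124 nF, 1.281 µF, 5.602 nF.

1.124 nF = 0.000000001124 F
1.281 µF = 0.000001281 F
5.602 nF = 0.000000005602 F

1.124 nF < 5.602 nF < 1.281 µF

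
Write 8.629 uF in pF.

8629000 pF

micro = 1e-6, pico = 1e-12; factor is 1e6.
8.629 × 1e6 = 8629000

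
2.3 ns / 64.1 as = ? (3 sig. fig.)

35900000

(2.3 × 10⁻⁹) / (64.1 × 10⁻¹⁸) = 0.03588 × 10⁹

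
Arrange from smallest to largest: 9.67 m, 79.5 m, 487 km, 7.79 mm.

9.67 m = 9.67 m
79.5 m = 79.5 m
487 km = 487000 m
7.79 mm = 0.00779 m

7.79 mm < 9.67 m < 79.5 m < 487 km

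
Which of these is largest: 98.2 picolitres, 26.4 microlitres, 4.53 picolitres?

26.4 microlitres

98.2 picolitres = 0.0000000000982 litres
26.4 microlitres = 0.0000264 litres
4.53 picolitres = 0.00000000000453 litres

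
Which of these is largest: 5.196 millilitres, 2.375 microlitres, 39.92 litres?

39.92 litres

5.196 millilitres = 0.005196 litres
2.375 microlitres = 0.000002375 litres
39.92 litres = 39.92 litres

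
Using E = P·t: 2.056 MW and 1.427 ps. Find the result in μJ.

2.933912 μJ

2.056 × 10⁶ × 1.427 × 10⁻¹² = 2.933912 × 10⁻⁶ J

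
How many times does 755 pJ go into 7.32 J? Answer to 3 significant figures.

(7.32) / (755 × 10^-12) = 0.009695 × 10^12

9700000000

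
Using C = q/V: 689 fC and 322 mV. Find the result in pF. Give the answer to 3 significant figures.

2.14 pF

(689 × 10^-15) / (322 × 10^-3) = 2.1398 × 10^-12 F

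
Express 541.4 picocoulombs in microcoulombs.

pico = 1e-12, micro = 1e-6; factor is 1e-6.
541.4 × 1e-6 = 0.0005414

0.0005414 microcoulombs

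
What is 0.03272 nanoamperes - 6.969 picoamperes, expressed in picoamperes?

In picoamperes:
  0.03272 nanoamperes = 0.03272 × 10^3 picoamperes = 32.72
  6.969 picoamperes → 6.969
Difference: 32.72 - 6.969 = 25.751

25.751 picoamperes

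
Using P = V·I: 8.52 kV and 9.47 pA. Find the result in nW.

80.6844 nW

8.52 × 10³ × 9.47 × 10⁻¹² = 80.6844 × 10⁻⁹ W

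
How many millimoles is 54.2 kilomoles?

kilo = 1e3, milli = 1e-3; factor is 1e6.
54.2 × 1e6 = 54200000

54200000 millimoles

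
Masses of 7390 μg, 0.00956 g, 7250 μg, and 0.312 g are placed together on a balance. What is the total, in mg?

In mg:
  7390 μg = 7390 × 10⁻³ mg = 7.39
  0.00956 g = 0.00956 × 10³ mg = 9.56
  7250 μg = 7250 × 10⁻³ mg = 7.25
  0.312 g = 0.312 × 10³ mg = 312
Sum: 7.39 + 9.56 + 7.25 + 312 = 336.2

336.2 mg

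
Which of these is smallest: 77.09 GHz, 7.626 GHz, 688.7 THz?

7.626 GHz

77.09 GHz = 77090000000 Hz
7.626 GHz = 7626000000 Hz
688.7 THz = 688700000000000 Hz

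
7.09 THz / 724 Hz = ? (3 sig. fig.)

(7.09 × 10¹²) / (724) = 0.009793 × 10¹²

9790000000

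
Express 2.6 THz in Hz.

2600000000000 Hz

tera = 10¹², (no prefix) = 10⁰; factor is 10¹².
2.6 × 10¹² = 2600000000000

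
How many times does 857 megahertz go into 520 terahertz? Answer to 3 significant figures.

(520e12) / (857e6) = 0.6068e6

607000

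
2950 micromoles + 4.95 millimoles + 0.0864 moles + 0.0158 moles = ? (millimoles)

In millimoles:
  2950 micromoles = 2950 × 10⁻³ millimoles = 2.95
  4.95 millimoles → 4.95
  0.0864 moles = 0.0864 × 10³ millimoles = 86.4
  0.0158 moles = 0.0158 × 10³ millimoles = 15.8
Sum: 2.95 + 4.95 + 86.4 + 15.8 = 110.1

110.1 millimoles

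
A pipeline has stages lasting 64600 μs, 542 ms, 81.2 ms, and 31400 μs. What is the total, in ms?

719.2 ms

In ms:
  64600 μs = 64600 × 10^-3 ms = 64.6
  542 ms → 542
  81.2 ms → 81.2
  31400 μs = 31400 × 10^-3 ms = 31.4
Sum: 64.6 + 542 + 81.2 + 31.4 = 719.2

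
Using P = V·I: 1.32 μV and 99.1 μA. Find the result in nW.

0.130812 nW

1.32 × 10^-6 × 99.1 × 10^-6 = 130.812 × 10^-12 W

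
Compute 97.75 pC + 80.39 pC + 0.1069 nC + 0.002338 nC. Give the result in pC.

In pC:
  97.75 pC → 97.75
  80.39 pC → 80.39
  0.1069 nC = 0.1069e3 pC = 106.9
  0.002338 nC = 0.002338e3 pC = 2.338
Sum: 97.75 + 80.39 + 106.9 + 2.338 = 287.378

287.378 pC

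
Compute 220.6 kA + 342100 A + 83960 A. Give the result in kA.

646.66 kA

In kA:
  220.6 kA → 220.6
  342100 A = 342100 × 10^-3 kA = 342.1
  83960 A = 83960 × 10^-3 kA = 83.96
Sum: 220.6 + 342.1 + 83.96 = 646.66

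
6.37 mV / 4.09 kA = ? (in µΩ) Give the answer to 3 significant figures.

1.56 µΩ

(6.37 × 10⁻³) / (4.09 × 10³) = 1.5575 × 10⁻⁶ Ω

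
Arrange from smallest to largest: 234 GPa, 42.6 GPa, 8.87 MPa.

8.87 MPa < 42.6 GPa < 234 GPa

234 GPa = 234000000000 Pa
42.6 GPa = 42600000000 Pa
8.87 MPa = 8870000 Pa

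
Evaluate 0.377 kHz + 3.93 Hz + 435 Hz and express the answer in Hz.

In Hz:
  0.377 kHz = 0.377 × 10^3 Hz = 377
  3.93 Hz → 3.93
  435 Hz → 435
Sum: 377 + 3.93 + 435 = 815.93

815.93 Hz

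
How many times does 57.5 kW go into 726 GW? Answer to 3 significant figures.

12600000

(726e9) / (57.5e3) = 12.63e6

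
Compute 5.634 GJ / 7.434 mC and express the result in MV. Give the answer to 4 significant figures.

(5.634e9) / (7.434e-3) = 0.757869e12 V

757900 MV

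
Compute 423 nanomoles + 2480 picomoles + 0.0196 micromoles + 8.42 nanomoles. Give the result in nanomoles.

453.5 nanomoles

In nanomoles:
  423 nanomoles → 423
  2480 picomoles = 2480e-3 nanomoles = 2.48
  0.0196 micromoles = 0.0196e3 nanomoles = 19.6
  8.42 nanomoles → 8.42
Sum: 423 + 2.48 + 19.6 + 8.42 = 453.5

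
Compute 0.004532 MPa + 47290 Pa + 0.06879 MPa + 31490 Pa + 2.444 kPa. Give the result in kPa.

In kPa:
  0.004532 MPa = 0.004532 × 10³ kPa = 4.532
  47290 Pa = 47290 × 10⁻³ kPa = 47.29
  0.06879 MPa = 0.06879 × 10³ kPa = 68.79
  31490 Pa = 31490 × 10⁻³ kPa = 31.49
  2.444 kPa → 2.444
Sum: 4.532 + 47.29 + 68.79 + 31.49 + 2.444 = 154.546

154.546 kPa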